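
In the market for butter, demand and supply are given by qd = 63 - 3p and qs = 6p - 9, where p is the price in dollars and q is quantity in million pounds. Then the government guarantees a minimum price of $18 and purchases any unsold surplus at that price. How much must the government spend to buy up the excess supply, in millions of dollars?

Without the control the market clears where 63 - 3p = 6p - 9, i.e. p* = 8 and q* = 39.
Because the floor (18) lies above the market-clearing price, it is binding.
At p = 18: qd = 63 - 3·18 = 9 and qs = 6·18 - 9 = 99.
Surplus = qs - qd = 90.
Government expenditure = surplus × support price = 90 × 18 = 1620.

1620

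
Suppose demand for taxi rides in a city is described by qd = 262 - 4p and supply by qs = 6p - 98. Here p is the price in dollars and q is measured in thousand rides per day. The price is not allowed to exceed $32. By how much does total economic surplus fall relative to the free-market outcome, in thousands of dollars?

120

Without the control the market clears where 262 - 4p = 6p - 98, i.e. p* = 36 and q* = 118.
Since 32 < 36, the ceiling is binding.
At p = 32: qd = 262 - 4·32 = 134 and qs = 6·32 - 98 = 94.
Quantity traded falls to 94. At q = 94 the demand price is (262 - 94)/4 = 42 and the supply price is (98 + 94)/6 = 32.
Deadweight loss = ½ · (42 - 32) · (118 - 94) = ½ · 10 · 24 = 120.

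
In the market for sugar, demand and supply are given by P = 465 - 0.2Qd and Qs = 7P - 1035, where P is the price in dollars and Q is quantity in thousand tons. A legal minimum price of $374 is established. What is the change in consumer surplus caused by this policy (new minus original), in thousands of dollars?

-64860

Rearranging demand gives Qd = 2325 - 5P. Equilibrium: 2325 - 5P = 7P - 1035, so 3360 = 12P and P* = 280, Q* = 925.
Since 374 > 280, the floor is binding.
At P = 374: Qd = 2325 - 5·374 = 455 and Qs = 7·374 - 1035 = 1583.
Consumer surplus without the control is ½ · (465 - 280) · 925 = 85562.5.
With the floor, consumers buy 455 units at 374, so CS = ½ · (465 - 374) · 455 = 20702.5.
Change in consumer surplus = 20702.5 - 85562.5 = -64860.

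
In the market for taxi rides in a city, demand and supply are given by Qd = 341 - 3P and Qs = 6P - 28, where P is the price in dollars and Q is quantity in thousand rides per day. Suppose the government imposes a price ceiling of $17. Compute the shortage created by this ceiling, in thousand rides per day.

Without the control the market clears where 341 - 3P = 6P - 28, i.e. P* = 41 and Q* = 218.
Since 17 < 41, the ceiling is binding.
At P = 17: Qd = 341 - 3·17 = 290 and Qs = 6·17 - 28 = 74.
Shortage = Qd - Qs = 290 - 74 = 216.

216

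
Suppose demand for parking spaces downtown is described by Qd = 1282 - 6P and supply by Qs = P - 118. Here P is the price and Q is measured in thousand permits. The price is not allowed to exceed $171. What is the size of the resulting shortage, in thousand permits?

Setting quantity demanded equal to quantity supplied, 1282 - 6P = P - 118, gives P* = 200 and Q* = 82.
The ceiling of 171 is below the equilibrium price 200, so it binds.
At P = 171: Qd = 1282 - 6·171 = 256 and Qs = 171 - 118 = 53.
Shortage = Qd - Qs = 256 - 53 = 203.

203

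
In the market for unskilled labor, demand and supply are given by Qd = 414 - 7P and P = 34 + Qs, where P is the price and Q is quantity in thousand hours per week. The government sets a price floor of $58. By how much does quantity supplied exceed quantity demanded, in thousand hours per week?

16

Rearranging supply gives Qs = P - 34. Setting quantity demanded equal to quantity supplied, 414 - 7P = P - 34, gives P* = 56 and Q* = 22.
The floor of 58 is above the equilibrium price 56, so it binds.
At P = 58: Qd = 414 - 7·58 = 8 and Qs = 58 - 34 = 24.
Surplus = Qs - Qd = 24 - 8 = 16.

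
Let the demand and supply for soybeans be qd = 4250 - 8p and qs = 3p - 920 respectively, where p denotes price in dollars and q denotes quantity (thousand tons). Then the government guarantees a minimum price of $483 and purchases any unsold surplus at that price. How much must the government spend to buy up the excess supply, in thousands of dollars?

69069

Without the control the market clears where 4250 - 8p = 3p - 920, i.e. p* = 470 and q* = 490.
Since 483 > 470, the floor is binding.
At p = 483: qd = 4250 - 8·483 = 386 and qs = 3·483 - 920 = 529.
Surplus = qs - qd = 143.
Government expenditure = surplus × support price = 143 × 483 = 69069.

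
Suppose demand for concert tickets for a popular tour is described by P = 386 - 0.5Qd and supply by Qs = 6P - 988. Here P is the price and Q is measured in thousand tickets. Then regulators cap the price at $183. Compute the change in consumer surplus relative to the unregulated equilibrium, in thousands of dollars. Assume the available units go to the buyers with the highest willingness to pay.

-8251

Rearranging demand gives Qd = 772 - 2P. Equilibrium: 772 - 2P = 6P - 988, so 1760 = 8P and P* = 220, Q* = 332.
The ceiling of 183 is below the equilibrium price 220, so it binds.
At P = 183: Qd = 772 - 2·183 = 406 and Qs = 6·183 - 988 = 110.
Consumer surplus without the control is ½ · (386 - 220) · 332 = 27556.
With the ceiling, 110 units are sold at 183 (assume they go to the highest-value buyers). The demand price at Q = 110 is 331, so CS = ½ · [(386 - 183) + (331 - 183)] · 110 = 19305.
Change in consumer surplus = 19305 - 27556 = -8251.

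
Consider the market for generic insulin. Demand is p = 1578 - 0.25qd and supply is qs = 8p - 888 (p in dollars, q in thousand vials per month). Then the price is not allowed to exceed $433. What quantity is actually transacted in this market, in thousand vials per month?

2576

Rearranging demand gives qd = 6312 - 4p. Setting quantity demanded equal to quantity supplied, 6312 - 4p = 8p - 888, gives p* = 600 and q* = 3912.
Since 433 < 600, the ceiling is binding.
At p = 433: qd = 6312 - 4·433 = 4580 and qs = 8·433 - 888 = 2576.
The quantity actually transacted is the short side, supply: 2576.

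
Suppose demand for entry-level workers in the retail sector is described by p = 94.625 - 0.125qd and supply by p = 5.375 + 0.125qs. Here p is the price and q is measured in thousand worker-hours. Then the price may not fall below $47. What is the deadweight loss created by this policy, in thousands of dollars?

0

Rearranging demand gives qd = 757 - 8p; rearranging supply gives qs = 8p - 43. Without the control the market clears where 757 - 8p = 8p - 43, i.e. p* = 50 and q* = 357.
Since 47 is below p* = 50, the floor does not bind and the free-market outcome prevails.
Since the control does not bind, no trades are prevented and deadweight loss is zero.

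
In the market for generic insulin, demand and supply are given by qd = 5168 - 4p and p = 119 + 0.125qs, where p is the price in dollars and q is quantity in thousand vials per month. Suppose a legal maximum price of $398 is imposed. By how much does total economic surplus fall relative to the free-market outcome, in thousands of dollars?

Rearranging supply gives qs = 8p - 952. In a free market, 5168 - 4p = 8p - 952 gives the equilibrium p* = 510, q* = 3128.
Since 398 < 510, the ceiling is binding.
At p = 398: qd = 5168 - 4·398 = 3576 and qs = 8·398 - 952 = 2232.
Quantity traded falls to 2232. At q = 2232 the demand price is (5168 - 2232)/4 = 734 and the supply price is (952 + 2232)/8 = 398.
Deadweight loss = ½ · (734 - 398) · (3128 - 2232) = ½ · 336 · 896 = 150528.

150528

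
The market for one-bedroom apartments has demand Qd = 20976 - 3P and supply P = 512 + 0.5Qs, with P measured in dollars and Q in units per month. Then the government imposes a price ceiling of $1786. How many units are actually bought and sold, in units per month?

Rearranging supply gives Qs = 2P - 1024. In a free market, 20976 - 3P = 2P - 1024 gives the equilibrium P* = 4400, Q* = 7776.
The ceiling of 1786 is below the equilibrium price 4400, so it binds.
At P = 1786: Qd = 20976 - 3·1786 = 15618 and Qs = 2·1786 - 1024 = 2548.
The quantity actually transacted is the short side, supply: 2548.

2548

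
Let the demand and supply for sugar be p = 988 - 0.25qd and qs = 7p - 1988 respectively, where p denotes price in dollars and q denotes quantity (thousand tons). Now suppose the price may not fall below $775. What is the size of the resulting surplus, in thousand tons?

2585

Rearranging demand gives qd = 3952 - 4p. In a free market, 3952 - 4p = 7p - 1988 gives the equilibrium p* = 540, q* = 1792.
The floor of 775 is above the equilibrium price 540, so it binds.
At p = 775: qd = 3952 - 4·775 = 852 and qs = 7·775 - 1988 = 3437.
Surplus = qs - qd = 3437 - 852 = 2585.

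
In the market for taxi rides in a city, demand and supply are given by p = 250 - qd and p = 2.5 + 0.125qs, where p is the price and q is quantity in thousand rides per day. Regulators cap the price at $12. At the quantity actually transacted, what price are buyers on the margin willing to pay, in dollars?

Rearranging demand gives qd = 250 - p; rearranging supply gives qs = 8p - 20. Without the control the market clears where 250 - p = 8p - 20, i.e. p* = 30 and q* = 220.
The ceiling of 12 is below the equilibrium price 30, so it binds.
At p = 12: qd = 250 - 12 = 238 and qs = 8·12 - 20 = 76.
Only 76 units reach the market. On the demand curve, the marginal buyer's willingness to pay at q = 76 is (250 - 76) = 174.

174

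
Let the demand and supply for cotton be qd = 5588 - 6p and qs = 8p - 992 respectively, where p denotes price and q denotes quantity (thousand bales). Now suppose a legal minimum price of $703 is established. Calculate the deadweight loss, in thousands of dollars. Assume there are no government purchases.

285017.25

Equilibrium: 5588 - 6p = 8p - 992, so 6580 = 14p and p* = 470, q* = 2768.
The floor of 703 is above the equilibrium price 470, so it binds.
At p = 703: qd = 5588 - 6·703 = 1370 and qs = 8·703 - 992 = 4632.
Quantity traded falls to 1370. At q = 1370 the demand price is (5588 - 1370)/6 = 703 and the supply price is (992 + 1370)/8 = 295.25.
Deadweight loss = ½ · (703 - 295.25) · (2768 - 1370) = ½ · 407.75 · 1398 = 285017.25.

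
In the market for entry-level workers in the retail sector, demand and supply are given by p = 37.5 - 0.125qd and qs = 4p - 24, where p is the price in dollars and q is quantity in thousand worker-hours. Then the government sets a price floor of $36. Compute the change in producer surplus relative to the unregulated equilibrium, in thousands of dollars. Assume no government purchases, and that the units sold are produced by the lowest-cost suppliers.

-540

Rearranging demand gives qd = 300 - 8p. Equilibrium: 300 - 8p = 4p - 24, so 324 = 12p and p* = 27, q* = 84.
Because the floor (36) lies above the market-clearing price, it is binding.
At p = 36: qd = 300 - 8·36 = 12 and qs = 4·36 - 24 = 120.
Producer surplus without the control is ½ · (27 - 6) · 84 = 882.
With the floor, 12 units are sold at 36. The supply price at q = 12 is 9, so PS = ½ · [(36 - 6) + (36 - 9)] · 12 = 342.
Change in producer surplus = 342 - 882 = -540.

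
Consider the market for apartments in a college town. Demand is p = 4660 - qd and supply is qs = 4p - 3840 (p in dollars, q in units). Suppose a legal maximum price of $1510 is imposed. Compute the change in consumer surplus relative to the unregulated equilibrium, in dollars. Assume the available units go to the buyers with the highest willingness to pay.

Rearranging demand gives qd = 4660 - p. Setting quantity demanded equal to quantity supplied, 4660 - p = 4p - 3840, gives p* = 1700 and q* = 2960.
The ceiling of 1510 is below the equilibrium price 1700, so it binds.
At p = 1510: qd = 4660 - 1510 = 3150 and qs = 4·1510 - 3840 = 2200.
Consumer surplus without the control is ½ · (4660 - 1700) · 2960 = 4380800.
With the ceiling, 2200 units are sold at 1510 (assume they go to the highest-value buyers). The demand price at q = 2200 is 2460, so CS = ½ · [(4660 - 1510) + (2460 - 1510)] · 2200 = 4510000.
Change in consumer surplus = 4510000 - 4380800 = 129200.

129200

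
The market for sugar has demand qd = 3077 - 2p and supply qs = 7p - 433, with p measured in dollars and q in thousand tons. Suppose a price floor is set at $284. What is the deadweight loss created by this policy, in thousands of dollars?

0

Setting quantity demanded equal to quantity supplied, 3077 - 2p = 7p - 433, gives p* = 390 and q* = 2297.
Since 284 is below p* = 390, the floor does not bind and the free-market outcome prevails.
Since the control does not bind, no trades are prevented and deadweight loss is zero.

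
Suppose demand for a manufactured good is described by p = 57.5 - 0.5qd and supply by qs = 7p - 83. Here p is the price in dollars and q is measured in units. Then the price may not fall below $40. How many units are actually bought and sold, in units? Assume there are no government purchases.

35

Rearranging demand gives qd = 115 - 2p. In a free market, 115 - 2p = 7p - 83 gives the equilibrium p* = 22, q* = 71.
Because the floor (40) lies above the market-clearing price, it is binding.
At p = 40: qd = 115 - 2·40 = 35 and qs = 7·40 - 83 = 197.
The quantity actually transacted is the short side, demand: 35.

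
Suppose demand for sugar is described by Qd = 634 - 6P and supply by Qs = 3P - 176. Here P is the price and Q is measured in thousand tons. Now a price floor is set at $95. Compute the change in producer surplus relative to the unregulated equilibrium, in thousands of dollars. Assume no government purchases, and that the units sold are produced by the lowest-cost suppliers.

170

In a free market, 634 - 6P = 3P - 176 gives the equilibrium P* = 90, Q* = 94.
Since 95 > 90, the floor is binding.
At P = 95: Qd = 634 - 6·95 = 64 and Qs = 3·95 - 176 = 109.
Producer surplus without the control is ½ · (90 - 176/3) · 94 = 4418/3.
With the floor, 64 units are sold at 95. The supply price at Q = 64 is 80, so PS = ½ · [(95 - 176/3) + (95 - 80)] · 64 = 4928/3.
Change in producer surplus = 4928/3 - 4418/3 = 170.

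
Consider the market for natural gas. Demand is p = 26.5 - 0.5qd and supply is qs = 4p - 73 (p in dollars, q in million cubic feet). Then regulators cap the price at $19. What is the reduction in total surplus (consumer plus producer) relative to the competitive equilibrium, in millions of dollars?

Rearranging demand gives qd = 53 - 2p. Setting quantity demanded equal to quantity supplied, 53 - 2p = 4p - 73, gives p* = 21 and q* = 11.
The ceiling of 19 is below the equilibrium price 21, so it binds.
At p = 19: qd = 53 - 2·19 = 15 and qs = 4·19 - 73 = 3.
Quantity traded falls to 3. At q = 3 the demand price is (53 - 3)/2 = 25 and the supply price is (73 + 3)/4 = 19.
Deadweight loss = ½ · (25 - 19) · (11 - 3) = ½ · 6 · 8 = 24.

24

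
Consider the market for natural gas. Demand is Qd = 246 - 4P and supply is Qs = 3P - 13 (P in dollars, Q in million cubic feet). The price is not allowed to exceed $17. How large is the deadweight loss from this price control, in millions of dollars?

Setting quantity demanded equal to quantity supplied, 246 - 4P = 3P - 13, gives P* = 37 and Q* = 98.
Since 17 < 37, the ceiling is binding.
At P = 17: Qd = 246 - 4·17 = 178 and Qs = 3·17 - 13 = 38.
Quantity traded falls to 38. At Q = 38 the demand price is (246 - 38)/4 = 52 and the supply price is (13 + 38)/3 = 17.
Deadweight loss = ½ · (52 - 17) · (98 - 38) = ½ · 35 · 60 = 1050.

1050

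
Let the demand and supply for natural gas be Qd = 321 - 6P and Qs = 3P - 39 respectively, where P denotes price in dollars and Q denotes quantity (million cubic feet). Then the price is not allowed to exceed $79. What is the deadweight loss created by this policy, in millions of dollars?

0

Without the control the market clears where 321 - 6P = 3P - 39, i.e. P* = 40 and Q* = 81.
Since 79 is above P* = 40, the ceiling does not bind and the free-market outcome prevails.
Since the control does not bind, no trades are prevented and deadweight loss is zero.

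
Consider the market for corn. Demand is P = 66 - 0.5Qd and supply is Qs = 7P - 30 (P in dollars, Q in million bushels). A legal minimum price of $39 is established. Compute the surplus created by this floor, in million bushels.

Rearranging demand gives Qd = 132 - 2P. Equilibrium: 132 - 2P = 7P - 30, so 162 = 9P and P* = 18, Q* = 96.
Because the floor (39) lies above the market-clearing price, it is binding.
At P = 39: Qd = 132 - 2·39 = 54 and Qs = 7·39 - 30 = 243.
Surplus = Qs - Qd = 243 - 54 = 189.

189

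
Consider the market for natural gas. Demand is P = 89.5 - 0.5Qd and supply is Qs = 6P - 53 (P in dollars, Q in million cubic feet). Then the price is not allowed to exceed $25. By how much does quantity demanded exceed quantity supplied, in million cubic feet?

Rearranging demand gives Qd = 179 - 2P. In a free market, 179 - 2P = 6P - 53 gives the equilibrium P* = 29, Q* = 121.
Since 25 < 29, the ceiling is binding.
At P = 25: Qd = 179 - 2·25 = 129 and Qs = 6·25 - 53 = 97.
Shortage = Qd - Qs = 129 - 97 = 32.

32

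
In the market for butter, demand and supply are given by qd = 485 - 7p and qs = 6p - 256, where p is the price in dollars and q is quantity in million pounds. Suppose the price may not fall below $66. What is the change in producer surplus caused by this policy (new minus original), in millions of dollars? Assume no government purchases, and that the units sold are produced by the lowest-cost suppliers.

-123.75

Equilibrium: 485 - 7p = 6p - 256, so 741 = 13p and p* = 57, q* = 86.
The floor of 66 is above the equilibrium price 57, so it binds.
At p = 66: qd = 485 - 7·66 = 23 and qs = 6·66 - 256 = 140.
Producer surplus without the control is ½ · (57 - 128/3) · 86 = 1849/3.
With the floor, 23 units are sold at 66. The supply price at q = 23 is 46.5, so PS = ½ · [(66 - 128/3) + (66 - 46.5)] · 23 = 5911/12.
Change in producer surplus = 5911/12 - 1849/3 = -123.75.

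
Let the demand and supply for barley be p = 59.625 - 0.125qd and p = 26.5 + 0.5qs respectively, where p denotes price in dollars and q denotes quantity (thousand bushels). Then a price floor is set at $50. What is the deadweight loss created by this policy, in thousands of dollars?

0

Rearranging demand gives qd = 477 - 8p; rearranging supply gives qs = 2p - 53. Setting quantity demanded equal to quantity supplied, 477 - 8p = 2p - 53, gives p* = 53 and q* = 53.
The floor of 50 is below the equilibrium price 53, so it is not binding; the market clears at p* = 53, q* = 53.
Since the control does not bind, no trades are prevented and deadweight loss is zero.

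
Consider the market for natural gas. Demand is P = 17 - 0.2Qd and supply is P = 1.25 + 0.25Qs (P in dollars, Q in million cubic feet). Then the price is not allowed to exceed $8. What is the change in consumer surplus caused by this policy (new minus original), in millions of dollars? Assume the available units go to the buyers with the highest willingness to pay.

Rearranging demand gives Qd = 85 - 5P; rearranging supply gives Qs = 4P - 5. Without the control the market clears where 85 - 5P = 4P - 5, i.e. P* = 10 and Q* = 35.
The ceiling of 8 is below the equilibrium price 10, so it binds.
At P = 8: Qd = 85 - 5·8 = 45 and Qs = 4·8 - 5 = 27.
Consumer surplus without the control is ½ · (17 - 10) · 35 = 122.5.
With the ceiling, 27 units are sold at 8 (assume they go to the highest-value buyers). The demand price at Q = 27 is 11.6, so CS = ½ · [(17 - 8) + (11.6 - 8)] · 27 = 170.1.
Change in consumer surplus = 170.1 - 122.5 = 47.6.

47.6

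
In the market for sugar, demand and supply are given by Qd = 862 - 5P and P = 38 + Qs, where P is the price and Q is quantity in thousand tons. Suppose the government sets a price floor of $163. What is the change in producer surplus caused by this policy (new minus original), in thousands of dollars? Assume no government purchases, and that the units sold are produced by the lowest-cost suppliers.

-1501.5

Rearranging supply gives Qs = P - 38. Setting quantity demanded equal to quantity supplied, 862 - 5P = P - 38, gives P* = 150 and Q* = 112.
Because the floor (163) lies above the market-clearing price, it is binding.
At P = 163: Qd = 862 - 5·163 = 47 and Qs = 163 - 38 = 125.
Producer surplus without the control is ½ · (150 - 38) · 112 = 6272.
With the floor, 47 units are sold at 163. The supply price at Q = 47 is 85, so PS = ½ · [(163 - 38) + (163 - 85)] · 47 = 4770.5.
Change in producer surplus = 4770.5 - 6272 = -1501.5.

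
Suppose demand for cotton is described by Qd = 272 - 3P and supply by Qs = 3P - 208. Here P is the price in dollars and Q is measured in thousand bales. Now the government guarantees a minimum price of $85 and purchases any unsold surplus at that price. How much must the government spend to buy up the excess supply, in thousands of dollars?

In a free market, 272 - 3P = 3P - 208 gives the equilibrium P* = 80, Q* = 32.
Since 85 > 80, the floor is binding.
At P = 85: Qd = 272 - 3·85 = 17 and Qs = 3·85 - 208 = 47.
Surplus = Qs - Qd = 30.
Government expenditure = surplus × support price = 30 × 85 = 2550.

2550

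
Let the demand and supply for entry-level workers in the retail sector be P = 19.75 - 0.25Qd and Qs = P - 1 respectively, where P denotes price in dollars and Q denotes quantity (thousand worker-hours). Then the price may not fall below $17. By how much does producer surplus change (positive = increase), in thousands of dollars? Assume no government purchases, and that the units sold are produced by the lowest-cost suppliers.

Rearranging demand gives Qd = 79 - 4P. Equilibrium: 79 - 4P = P - 1, so 80 = 5P and P* = 16, Q* = 15.
Since 17 > 16, the floor is binding.
At P = 17: Qd = 79 - 4·17 = 11 and Qs = 17 - 1 = 16.
Producer surplus without the control is ½ · (16 - 1) · 15 = 112.5.
With the floor, 11 units are sold at 17. The supply price at Q = 11 is 12, so PS = ½ · [(17 - 1) + (17 - 12)] · 11 = 115.5.
Change in producer surplus = 115.5 - 112.5 = 3.

3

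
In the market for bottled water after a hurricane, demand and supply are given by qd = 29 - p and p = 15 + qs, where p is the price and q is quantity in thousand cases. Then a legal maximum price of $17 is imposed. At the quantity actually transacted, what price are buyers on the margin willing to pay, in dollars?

27

Rearranging supply gives qs = p - 15. In a free market, 29 - p = p - 15 gives the equilibrium p* = 22, q* = 7.
Since 17 < 22, the ceiling is binding.
At p = 17: qd = 29 - 17 = 12 and qs = 17 - 15 = 2.
Only 2 units reach the market. On the demand curve, the marginal buyer's willingness to pay at q = 2 is (29 - 2) = 27.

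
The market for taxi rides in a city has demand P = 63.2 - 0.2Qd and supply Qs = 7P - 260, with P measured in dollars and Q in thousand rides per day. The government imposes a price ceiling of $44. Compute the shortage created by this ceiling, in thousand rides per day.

Rearranging demand gives Qd = 316 - 5P. In a free market, 316 - 5P = 7P - 260 gives the equilibrium P* = 48, Q* = 76.
Because the ceiling (44) lies below the market-clearing price, it is binding.
At P = 44: Qd = 316 - 5·44 = 96 and Qs = 7·44 - 260 = 48.
Shortage = Qd - Qs = 96 - 48 = 48.

48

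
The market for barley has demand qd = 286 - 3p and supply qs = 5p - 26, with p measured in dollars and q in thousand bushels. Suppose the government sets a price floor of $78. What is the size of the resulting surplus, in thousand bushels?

In a free market, 286 - 3p = 5p - 26 gives the equilibrium p* = 39, q* = 169.
Since 78 > 39, the floor is binding.
At p = 78: qd = 286 - 3·78 = 52 and qs = 5·78 - 26 = 364.
Surplus = qs - qd = 364 - 52 = 312.

312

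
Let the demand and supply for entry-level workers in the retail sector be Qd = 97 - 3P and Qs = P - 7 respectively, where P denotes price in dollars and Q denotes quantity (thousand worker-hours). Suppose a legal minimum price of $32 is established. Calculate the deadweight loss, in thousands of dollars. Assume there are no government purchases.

216

In a free market, 97 - 3P = P - 7 gives the equilibrium P* = 26, Q* = 19.
Since 32 > 26, the floor is binding.
At P = 32: Qd = 97 - 3·32 = 1 and Qs = 32 - 7 = 25.
Quantity traded falls to 1. At Q = 1 the demand price is (97 - 1)/3 = 32 and the supply price is 7 + 1 = 8.
Deadweight loss = ½ · (32 - 8) · (19 - 1) = ½ · 24 · 18 = 216.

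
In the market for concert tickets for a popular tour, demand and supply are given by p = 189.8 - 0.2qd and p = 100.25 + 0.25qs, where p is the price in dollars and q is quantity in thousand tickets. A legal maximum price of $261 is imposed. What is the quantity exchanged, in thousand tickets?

Rearranging demand gives qd = 949 - 5p; rearranging supply gives qs = 4p - 401. Setting quantity demanded equal to quantity supplied, 949 - 5p = 4p - 401, gives p* = 150 and q* = 199.
Since 261 is above p* = 150, the ceiling does not bind and the free-market outcome prevails.

199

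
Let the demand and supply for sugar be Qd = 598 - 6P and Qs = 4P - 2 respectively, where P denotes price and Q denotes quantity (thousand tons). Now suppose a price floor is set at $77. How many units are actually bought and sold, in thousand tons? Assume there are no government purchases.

In a free market, 598 - 6P = 4P - 2 gives the equilibrium P* = 60, Q* = 238.
Because the floor (77) lies above the market-clearing price, it is binding.
At P = 77: Qd = 598 - 6·77 = 136 and Qs = 4·77 - 2 = 306.
The quantity actually transacted is the short side, demand: 136.

136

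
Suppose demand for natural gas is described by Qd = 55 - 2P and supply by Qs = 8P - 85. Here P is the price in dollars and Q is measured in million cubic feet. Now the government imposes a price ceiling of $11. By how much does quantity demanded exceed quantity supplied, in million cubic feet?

In a free market, 55 - 2P = 8P - 85 gives the equilibrium P* = 14, Q* = 27.
Because the ceiling (11) lies below the market-clearing price, it is binding.
At P = 11: Qd = 55 - 2·11 = 33 and Qs = 8·11 - 85 = 3.
Shortage = Qd - Qs = 33 - 3 = 30.

30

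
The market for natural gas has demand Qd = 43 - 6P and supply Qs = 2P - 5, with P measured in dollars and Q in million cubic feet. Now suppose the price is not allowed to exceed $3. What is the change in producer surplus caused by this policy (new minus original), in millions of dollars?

Setting quantity demanded equal to quantity supplied, 43 - 6P = 2P - 5, gives P* = 6 and Q* = 7.
Since 3 < 6, the ceiling is binding.
At P = 3: Qd = 43 - 6·3 = 25 and Qs = 2·3 - 5 = 1.
Producer surplus without the control is ½ · (6 - 2.5) · 7 = 12.25.
With the ceiling, producers sell 1 units at 3, so PS = ½ · (3 - 2.5) · 1 = 0.25.
Change in producer surplus = 0.25 - 12.25 = -12.

-12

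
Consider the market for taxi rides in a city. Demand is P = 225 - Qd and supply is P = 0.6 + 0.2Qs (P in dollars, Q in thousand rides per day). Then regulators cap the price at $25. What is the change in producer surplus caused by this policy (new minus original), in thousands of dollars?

-2008.5

Rearranging demand gives Qd = 225 - P; rearranging supply gives Qs = 5P - 3. Equilibrium: 225 - P = 5P - 3, so 228 = 6P and P* = 38, Q* = 187.
Because the ceiling (25) lies below the market-clearing price, it is binding.
At P = 25: Qd = 225 - 25 = 200 and Qs = 5·25 - 3 = 122.
Producer surplus without the control is ½ · (38 - 0.6) · 187 = 3496.9.
With the ceiling, producers sell 122 units at 25, so PS = ½ · (25 - 0.6) · 122 = 1488.4.
Change in producer surplus = 1488.4 - 3496.9 = -2008.5.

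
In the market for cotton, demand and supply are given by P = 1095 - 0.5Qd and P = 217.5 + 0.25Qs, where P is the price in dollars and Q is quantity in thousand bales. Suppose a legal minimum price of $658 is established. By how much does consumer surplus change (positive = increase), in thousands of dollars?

-151256

Rearranging demand gives Qd = 2190 - 2P; rearranging supply gives Qs = 4P - 870. Without the control the market clears where 2190 - 2P = 4P - 870, i.e. P* = 510 and Q* = 1170.
The floor of 658 is above the equilibrium price 510, so it binds.
At P = 658: Qd = 2190 - 2·658 = 874 and Qs = 4·658 - 870 = 1762.
Consumer surplus without the control is ½ · (1095 - 510) · 1170 = 342225.
With the floor, consumers buy 874 units at 658, so CS = ½ · (1095 - 658) · 874 = 190969.
Change in consumer surplus = 190969 - 342225 = -151256.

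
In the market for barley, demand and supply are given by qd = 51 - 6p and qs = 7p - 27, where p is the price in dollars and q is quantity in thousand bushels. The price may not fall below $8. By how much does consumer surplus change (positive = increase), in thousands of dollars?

-18

Without the control the market clears where 51 - 6p = 7p - 27, i.e. p* = 6 and q* = 15.
Because the floor (8) lies above the market-clearing price, it is binding.
At p = 8: qd = 51 - 6·8 = 3 and qs = 7·8 - 27 = 29.
Consumer surplus without the control is ½ · (8.5 - 6) · 15 = 18.75.
With the floor, consumers buy 3 units at 8, so CS = ½ · (8.5 - 8) · 3 = 0.75.
Change in consumer surplus = 0.75 - 18.75 = -18.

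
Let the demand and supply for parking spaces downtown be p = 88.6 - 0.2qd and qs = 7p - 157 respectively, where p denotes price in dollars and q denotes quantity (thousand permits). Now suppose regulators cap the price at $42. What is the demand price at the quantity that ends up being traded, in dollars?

Rearranging demand gives qd = 443 - 5p. In a free market, 443 - 5p = 7p - 157 gives the equilibrium p* = 50, q* = 193.
Because the ceiling (42) lies below the market-clearing price, it is binding.
At p = 42: qd = 443 - 5·42 = 233 and qs = 7·42 - 157 = 137.
Only 137 units reach the market. On the demand curve, the marginal buyer's willingness to pay at q = 137 is (443 - 137)/5 = 61.2.

61.2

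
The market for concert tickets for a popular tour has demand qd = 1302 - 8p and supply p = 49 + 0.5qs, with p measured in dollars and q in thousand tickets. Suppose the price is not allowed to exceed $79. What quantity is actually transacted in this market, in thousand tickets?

60

Rearranging supply gives qs = 2p - 98. In a free market, 1302 - 8p = 2p - 98 gives the equilibrium p* = 140, q* = 182.
Because the ceiling (79) lies below the market-clearing price, it is binding.
At p = 79: qd = 1302 - 8·79 = 670 and qs = 2·79 - 98 = 60.
The quantity actually transacted is the short side, supply: 60.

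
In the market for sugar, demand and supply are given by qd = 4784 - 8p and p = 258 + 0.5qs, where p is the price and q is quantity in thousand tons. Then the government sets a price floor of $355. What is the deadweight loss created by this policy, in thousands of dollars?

Rearranging supply gives qs = 2p - 516. Setting quantity demanded equal to quantity supplied, 4784 - 8p = 2p - 516, gives p* = 530 and q* = 544.
Since 355 is below p* = 530, the floor does not bind and the free-market outcome prevails.
Since the control does not bind, no trades are prevented and deadweight loss is zero.

0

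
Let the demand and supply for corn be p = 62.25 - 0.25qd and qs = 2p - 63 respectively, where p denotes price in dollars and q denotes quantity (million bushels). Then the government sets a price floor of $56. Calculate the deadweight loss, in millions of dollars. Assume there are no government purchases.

96

Rearranging demand gives qd = 249 - 4p. In a free market, 249 - 4p = 2p - 63 gives the equilibrium p* = 52, q* = 41.
The floor of 56 is above the equilibrium price 52, so it binds.
At p = 56: qd = 249 - 4·56 = 25 and qs = 2·56 - 63 = 49.
Quantity traded falls to 25. At q = 25 the demand price is (249 - 25)/4 = 56 and the supply price is (63 + 25)/2 = 44.
Deadweight loss = ½ · (56 - 44) · (41 - 25) = ½ · 12 · 16 = 96.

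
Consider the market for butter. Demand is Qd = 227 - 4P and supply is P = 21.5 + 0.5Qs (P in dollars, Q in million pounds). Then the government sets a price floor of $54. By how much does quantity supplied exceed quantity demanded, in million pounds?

54

Rearranging supply gives Qs = 2P - 43. Setting quantity demanded equal to quantity supplied, 227 - 4P = 2P - 43, gives P* = 45 and Q* = 47.
The floor of 54 is above the equilibrium price 45, so it binds.
At P = 54: Qd = 227 - 4·54 = 11 and Qs = 2·54 - 43 = 65.
Surplus = Qs - Qd = 65 - 11 = 54.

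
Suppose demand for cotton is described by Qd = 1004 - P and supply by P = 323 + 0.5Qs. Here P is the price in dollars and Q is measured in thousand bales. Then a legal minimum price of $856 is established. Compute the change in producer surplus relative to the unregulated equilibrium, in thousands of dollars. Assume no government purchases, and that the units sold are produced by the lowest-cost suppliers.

21879

Rearranging supply gives Qs = 2P - 646. Setting quantity demanded equal to quantity supplied, 1004 - P = 2P - 646, gives P* = 550 and Q* = 454.
Because the floor (856) lies above the market-clearing price, it is binding.
At P = 856: Qd = 1004 - 856 = 148 and Qs = 2·856 - 646 = 1066.
Producer surplus without the control is ½ · (550 - 323) · 454 = 51529.
With the floor, 148 units are sold at 856. The supply price at Q = 148 is 397, so PS = ½ · [(856 - 323) + (856 - 397)] · 148 = 73408.
Change in producer surplus = 73408 - 51529 = 21879.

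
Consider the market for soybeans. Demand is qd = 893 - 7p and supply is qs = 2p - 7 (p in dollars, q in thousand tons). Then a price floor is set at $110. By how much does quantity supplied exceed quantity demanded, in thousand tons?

Without the control the market clears where 893 - 7p = 2p - 7, i.e. p* = 100 and q* = 193.
Because the floor (110) lies above the market-clearing price, it is binding.
At p = 110: qd = 893 - 7·110 = 123 and qs = 2·110 - 7 = 213.
Surplus = qs - qd = 213 - 123 = 90.

90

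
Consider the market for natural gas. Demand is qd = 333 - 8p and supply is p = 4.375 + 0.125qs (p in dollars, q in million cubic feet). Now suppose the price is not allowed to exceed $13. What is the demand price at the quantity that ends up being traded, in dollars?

33

Rearranging supply gives qs = 8p - 35. Equilibrium: 333 - 8p = 8p - 35, so 368 = 16p and p* = 23, q* = 149.
Since 13 < 23, the ceiling is binding.
At p = 13: qd = 333 - 8·13 = 229 and qs = 8·13 - 35 = 69.
Only 69 units reach the market. On the demand curve, the marginal buyer's willingness to pay at q = 69 is (333 - 69)/8 = 33.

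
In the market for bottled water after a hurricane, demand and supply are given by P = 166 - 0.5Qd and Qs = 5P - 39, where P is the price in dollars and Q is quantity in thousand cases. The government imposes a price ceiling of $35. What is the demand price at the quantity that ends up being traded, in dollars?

98

Rearranging demand gives Qd = 332 - 2P. In a free market, 332 - 2P = 5P - 39 gives the equilibrium P* = 53, Q* = 226.
Since 35 < 53, the ceiling is binding.
At P = 35: Qd = 332 - 2·35 = 262 and Qs = 5·35 - 39 = 136.
Only 136 units reach the market. On the demand curve, the marginal buyer's willingness to pay at Q = 136 is (332 - 136)/2 = 98.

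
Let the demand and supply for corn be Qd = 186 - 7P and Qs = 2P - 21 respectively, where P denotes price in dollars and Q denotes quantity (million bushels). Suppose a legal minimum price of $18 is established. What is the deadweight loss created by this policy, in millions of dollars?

Setting quantity demanded equal to quantity supplied, 186 - 7P = 2P - 21, gives P* = 23 and Q* = 25.
Since 18 is below P* = 23, the floor does not bind and the free-market outcome prevails.
Since the control does not bind, no trades are prevented and deadweight loss is zero.

0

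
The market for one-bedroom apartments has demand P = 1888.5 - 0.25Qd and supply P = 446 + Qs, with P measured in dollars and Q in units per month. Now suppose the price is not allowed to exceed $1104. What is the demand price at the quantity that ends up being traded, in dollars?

1724

Rearranging demand gives Qd = 7554 - 4P; rearranging supply gives Qs = P - 446. Equilibrium: 7554 - 4P = P - 446, so 8000 = 5P and P* = 1600, Q* = 1154.
Since 1104 < 1600, the ceiling is binding.
At P = 1104: Qd = 7554 - 4·1104 = 3138 and Qs = 1104 - 446 = 658.
Only 658 units reach the market. On the demand curve, the marginal buyer's willingness to pay at Q = 658 is (7554 - 658)/4 = 1724.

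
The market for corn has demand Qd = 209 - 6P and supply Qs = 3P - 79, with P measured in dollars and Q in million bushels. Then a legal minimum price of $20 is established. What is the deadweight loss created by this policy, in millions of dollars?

Equilibrium: 209 - 6P = 3P - 79, so 288 = 9P and P* = 32, Q* = 17.
Since 20 is below P* = 32, the floor does not bind and the free-market outcome prevails.
Since the control does not bind, no trades are prevented and deadweight loss is zero.

0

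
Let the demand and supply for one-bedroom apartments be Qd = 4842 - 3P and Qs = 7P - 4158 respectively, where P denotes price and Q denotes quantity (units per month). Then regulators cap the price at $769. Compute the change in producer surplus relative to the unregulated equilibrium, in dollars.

-220538.5

Without the control the market clears where 4842 - 3P = 7P - 4158, i.e. P* = 900 and Q* = 2142.
Because the ceiling (769) lies below the market-clearing price, it is binding.
At P = 769: Qd = 4842 - 3·769 = 2535 and Qs = 7·769 - 4158 = 1225.
Producer surplus without the control is ½ · (900 - 594) · 2142 = 327726.
With the ceiling, producers sell 1225 units at 769, so PS = ½ · (769 - 594) · 1225 = 107187.5.
Change in producer surplus = 107187.5 - 327726 = -220538.5.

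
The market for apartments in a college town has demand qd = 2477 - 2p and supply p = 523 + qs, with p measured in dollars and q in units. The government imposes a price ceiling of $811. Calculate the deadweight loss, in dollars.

Rearranging supply gives qs = p - 523. Without the control the market clears where 2477 - 2p = p - 523, i.e. p* = 1000 and q* = 477.
Because the ceiling (811) lies below the market-clearing price, it is binding.
At p = 811: qd = 2477 - 2·811 = 855 and qs = 811 - 523 = 288.
Quantity traded falls to 288. At q = 288 the demand price is (2477 - 288)/2 = 1094.5 and the supply price is 523 + 288 = 811.
Deadweight loss = ½ · (1094.5 - 811) · (477 - 288) = ½ · 283.5 · 189 = 26790.75.

26790.75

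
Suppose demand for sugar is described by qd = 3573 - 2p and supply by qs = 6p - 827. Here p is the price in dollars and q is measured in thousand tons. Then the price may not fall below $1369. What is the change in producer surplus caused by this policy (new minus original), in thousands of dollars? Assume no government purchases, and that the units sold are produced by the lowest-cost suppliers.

Setting quantity demanded equal to quantity supplied, 3573 - 2p = 6p - 827, gives p* = 550 and q* = 2473.
The floor of 1369 is above the equilibrium price 550, so it binds.
At p = 1369: qd = 3573 - 2·1369 = 835 and qs = 6·1369 - 827 = 7387.
Producer surplus without the control is ½ · (550 - 827/6) · 2473 = 6115729/12.
With the floor, 835 units are sold at 1369. The supply price at q = 835 is 277, so PS = ½ · [(1369 - 827/6) + (1369 - 277)] · 835 = 11639065/12.
Change in producer surplus = 11639065/12 - 6115729/12 = 460278.

460278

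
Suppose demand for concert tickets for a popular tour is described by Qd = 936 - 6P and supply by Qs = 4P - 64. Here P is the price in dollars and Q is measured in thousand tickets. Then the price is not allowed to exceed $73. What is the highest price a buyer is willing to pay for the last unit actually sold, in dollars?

118

Setting quantity demanded equal to quantity supplied, 936 - 6P = 4P - 64, gives P* = 100 and Q* = 336.
Since 73 < 100, the ceiling is binding.
At P = 73: Qd = 936 - 6·73 = 498 and Qs = 4·73 - 64 = 228.
Only 228 units reach the market. On the demand curve, the marginal buyer's willingness to pay at Q = 228 is (936 - 228)/6 = 118.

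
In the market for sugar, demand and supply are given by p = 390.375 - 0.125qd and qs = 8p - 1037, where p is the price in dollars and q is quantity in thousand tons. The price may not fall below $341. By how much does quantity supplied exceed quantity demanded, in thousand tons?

Rearranging demand gives qd = 3123 - 8p. Setting quantity demanded equal to quantity supplied, 3123 - 8p = 8p - 1037, gives p* = 260 and q* = 1043.
Since 341 > 260, the floor is binding.
At p = 341: qd = 3123 - 8·341 = 395 and qs = 8·341 - 1037 = 1691.
Surplus = qs - qd = 1691 - 395 = 1296.

1296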